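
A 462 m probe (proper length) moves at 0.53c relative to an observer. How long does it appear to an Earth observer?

Proper length L₀ = 462 m
γ = 1/√(1 - 0.53²) = 1.1792
L = L₀/γ = 462/1.1792 = 391.8 m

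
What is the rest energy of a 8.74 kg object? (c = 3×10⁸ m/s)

c² = (3×10⁸)² = 9.000×10¹⁶ m²/s²
E₀ = mc² = 8.74 × 9.000×10¹⁶ = 7.866×10¹⁷ J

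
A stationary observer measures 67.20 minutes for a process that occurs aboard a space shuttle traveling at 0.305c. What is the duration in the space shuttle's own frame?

Dilated time Δt = 67.20 minutes
γ = 1/√(1 - 0.305²) = 1.050
Δt₀ = Δt/γ = 67.20/1.050 = 64.00 minutes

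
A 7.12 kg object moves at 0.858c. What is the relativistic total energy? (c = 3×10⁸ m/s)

γ = 1/√(1 - 0.858²) = 1.947
mc² = 7.12 × (3×10⁸)² = 6.408×10¹⁷ J
E = γmc² = 1.947 × 6.408×10¹⁷ = 1.248×10¹⁸ J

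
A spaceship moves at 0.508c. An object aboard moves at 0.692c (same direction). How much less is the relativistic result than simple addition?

Classical: u' + v = 0.692 + 0.508 = 1.2c
Relativistic: u = (0.692 + 0.508)/(1 + 0.351536) = 1.2/1.351536 = 0.8879c
Difference: 1.2 - 0.8879 = 0.3121c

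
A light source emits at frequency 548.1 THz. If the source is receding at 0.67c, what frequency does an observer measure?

β = v/c = 0.67
(1-β)/(1+β) = 0.33/1.67 = 0.1976
Doppler factor = √(0.1976) = 0.4445
f_obs = 548.1 × 0.4445 = 243.6 THz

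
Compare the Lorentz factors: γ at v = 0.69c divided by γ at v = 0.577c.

γ₁ = 1/√(1 - 0.69²) = 1.3816
γ₂ = 1/√(1 - 0.577²) = 1.2244
γ₁/γ₂ = 1.3816/1.2244 = 1.128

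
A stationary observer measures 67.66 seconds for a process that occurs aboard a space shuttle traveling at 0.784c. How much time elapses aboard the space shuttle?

Dilated time Δt = 67.66 seconds
γ = 1/√(1 - 0.784²) = 1.611
Δt₀ = Δt/γ = 67.66/1.611 = 42.00 seconds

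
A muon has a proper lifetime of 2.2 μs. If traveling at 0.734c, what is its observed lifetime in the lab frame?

Proper lifetime τ₀ = 2.2 μs
γ = 1/√(1 - 0.734²) = 1.4724
τ = γτ₀ = 1.4724 × 2.2 μs = 3.239 μs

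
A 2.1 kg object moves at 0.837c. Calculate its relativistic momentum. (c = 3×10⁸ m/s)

γ = 1/√(1 - 0.837²) = 1.82748
v = 0.837 × 3×10⁸ = 2.511×10⁸ m/s
p = γmv = 1.82748 × 2.1 × 2.511×10⁸ = 9.636×10⁸ kg·m/s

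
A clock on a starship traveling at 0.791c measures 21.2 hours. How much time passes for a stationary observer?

Proper time Δt₀ = 21.2 hours
γ = 1/√(1 - 0.791²) = 1.6345
Δt = γΔt₀ = 1.6345 × 21.2 = 34.65 hours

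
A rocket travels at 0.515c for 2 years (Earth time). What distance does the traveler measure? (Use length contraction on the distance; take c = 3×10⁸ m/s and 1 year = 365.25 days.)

Earth distance: d = v × t = 0.515c × 2 yr = 9.7513×10¹⁵ m
γ = 1.1666
d' = d/γ = 9.7513×10¹⁵/1.1666 = 8.359×10¹⁵ m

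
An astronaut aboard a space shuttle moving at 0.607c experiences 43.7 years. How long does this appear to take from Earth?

Proper time Δt₀ = 43.7 years
γ = 1/√(1 - 0.607²) = 1.2583
Δt = γΔt₀ = 1.2583 × 43.7 = 54.99 years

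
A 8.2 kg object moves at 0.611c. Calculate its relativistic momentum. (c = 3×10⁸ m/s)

γ = 1/√(1 - 0.611²) = 1.2632
v = 0.611 × 3×10⁸ = 1.833×10⁸ m/s
p = γmv = 1.2632 × 8.2 × 1.833×10⁸ = 1.899×10⁹ kg·m/s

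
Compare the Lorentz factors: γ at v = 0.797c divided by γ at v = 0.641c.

γ₁ = 1/√(1 - 0.797²) = 1.656
γ₂ = 1/√(1 - 0.641²) = 1.303
γ₁/γ₂ = 1.656/1.303 = 1.271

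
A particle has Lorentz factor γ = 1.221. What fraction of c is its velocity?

From γ = 1/√(1 - v²/c²):
1/γ² = 1/1.221² = 0.6708
v²/c² = 1 - 0.6708 = 0.3292
v/c = √(0.3292) = 0.5738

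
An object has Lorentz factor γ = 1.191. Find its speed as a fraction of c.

From γ = 1/√(1 - v²/c²):
1/γ² = 1/1.191² = 0.70498
v²/c² = 1 - 0.70498 = 0.29502
v/c = √(0.29502) = 0.5432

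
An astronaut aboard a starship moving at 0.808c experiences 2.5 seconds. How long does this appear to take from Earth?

Proper time Δt₀ = 2.5 seconds
γ = 1/√(1 - 0.808²) = 1.697
Δt = γΔt₀ = 1.697 × 2.5 = 4.243 seconds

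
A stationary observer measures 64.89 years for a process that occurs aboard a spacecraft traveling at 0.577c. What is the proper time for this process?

Dilated time Δt = 64.89 years
γ = 1/√(1 - 0.577²) = 1.2244
Δt₀ = Δt/γ = 64.89/1.2244 = 53.00 years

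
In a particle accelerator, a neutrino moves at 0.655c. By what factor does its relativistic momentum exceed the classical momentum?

p_rel = γmv, p_class = mv
Ratio = γ = 1/√(1 - 0.655²)
= 1/√(0.570975) = 1.323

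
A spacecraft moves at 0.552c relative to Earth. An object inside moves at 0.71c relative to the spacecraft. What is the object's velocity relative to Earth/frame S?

u = (u' + v)/(1 + u'v/c²)
Numerator: 0.71 + 0.552 = 1.262
Denominator: 1 + 0.39192 = 1.39192
u = 1.262/1.39192 = 0.9067c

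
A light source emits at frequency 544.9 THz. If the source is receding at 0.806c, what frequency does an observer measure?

β = v/c = 0.806
(1-β)/(1+β) = 0.194/1.806 = 0.1074
Doppler factor = √(0.1074) = 0.3277
f_obs = 544.9 × 0.3277 = 178.6 THz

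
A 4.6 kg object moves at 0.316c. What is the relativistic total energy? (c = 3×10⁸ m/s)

γ = 1/√(1 - 0.316²) = 1.054
mc² = 4.6 × (3×10⁸)² = 4.140×10¹⁷ J
E = γmc² = 1.054 × 4.140×10¹⁷ = 4.364×10¹⁷ J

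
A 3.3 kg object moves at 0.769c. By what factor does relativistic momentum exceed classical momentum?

p_rel = γmv, p_class = mv
Ratio = γ = 1/√(1 - 0.769²) = 1.564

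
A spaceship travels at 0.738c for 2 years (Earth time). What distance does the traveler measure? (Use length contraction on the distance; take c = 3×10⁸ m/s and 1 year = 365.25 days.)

Earth distance: d = v × t = 0.738c × 2 yr = 1.39737×10¹⁶ m
γ = 1.48192
d' = d/γ = 1.39737×10¹⁶/1.48192 = 9.429×10¹⁵ m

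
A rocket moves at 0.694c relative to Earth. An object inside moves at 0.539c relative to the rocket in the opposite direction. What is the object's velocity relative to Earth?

Object's velocity in rocket frame is u' = -0.539c
u = (u' + v)/(1 + u'v/c²) = (v - 0.539)/(1 - 0.539·v/c²)
Numerator: 0.694 - 0.539 = 0.155
Denominator: 1 - 0.374066 = 0.625934
u = 0.155/0.625934 = 0.2476c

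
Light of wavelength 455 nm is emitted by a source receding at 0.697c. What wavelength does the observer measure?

β = 0.697
Wavelength Doppler factor = √(1.697/0.303) = √(5.601) = 2.367
λ_obs = 455 × 2.367 = 1077 nm (redshift)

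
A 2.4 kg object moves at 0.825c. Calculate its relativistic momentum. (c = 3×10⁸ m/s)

γ = 1/√(1 - 0.825²) = 1.769
v = 0.825 × 3×10⁸ = 2.475×10⁸ m/s
p = γmv = 1.769 × 2.4 × 2.475×10⁸ = 1.051×10⁹ kg·m/s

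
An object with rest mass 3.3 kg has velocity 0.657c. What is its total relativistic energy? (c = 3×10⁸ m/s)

γ = 1/√(1 - 0.657²) = 1.3265
mc² = 3.3 × (3×10⁸)² = 2.970×10¹⁷ J
E = γmc² = 1.3265 × 2.970×10¹⁷ = 3.940×10¹⁷ J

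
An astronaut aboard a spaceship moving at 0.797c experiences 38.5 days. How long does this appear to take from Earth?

Proper time Δt₀ = 38.5 days
γ = 1/√(1 - 0.797²) = 1.6557
Δt = γΔt₀ = 1.6557 × 38.5 = 63.74 days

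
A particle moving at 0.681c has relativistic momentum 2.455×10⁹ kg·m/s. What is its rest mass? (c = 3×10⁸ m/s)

γ = 1/√(1 - 0.681²) = 1.3656
v = 0.681 × 3×10⁸ = 2.043×10⁸ m/s
m = p/(γv) = 2.455×10⁹/(1.3656 × 2.043×10⁸) = 8.800 kg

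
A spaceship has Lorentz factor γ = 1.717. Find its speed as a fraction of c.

From γ = 1/√(1 - v²/c²):
1/γ² = 1/1.717² = 0.3392
v²/c² = 1 - 0.3392 = 0.6608
v/c = √(0.6608) = 0.8129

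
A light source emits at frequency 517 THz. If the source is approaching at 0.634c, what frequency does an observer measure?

β = v/c = 0.634
(1+β)/(1-β) = 1.634/0.366 = 4.464
Doppler factor = √(4.464) = 2.113
f_obs = 517 × 2.113 = 1092 THz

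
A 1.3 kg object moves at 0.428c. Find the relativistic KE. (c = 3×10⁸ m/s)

γ = 1/√(1 - 0.428²) = 1.1065
γ - 1 = 0.1065
KE = (γ-1)mc² = 0.1065 × 1.3 × (3×10⁸)² = 1.246×10¹⁶ J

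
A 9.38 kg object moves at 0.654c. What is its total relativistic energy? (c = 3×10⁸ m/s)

γ = 1/√(1 - 0.654²) = 1.322
mc² = 9.38 × (3×10⁸)² = 8.442×10¹⁷ J
E = γmc² = 1.322 × 8.442×10¹⁷ = 1.116×10¹⁸ J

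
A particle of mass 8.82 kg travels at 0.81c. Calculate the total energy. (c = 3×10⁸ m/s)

γ = 1/√(1 - 0.81²) = 1.7052
mc² = 8.82 × (3×10⁸)² = 7.938×10¹⁷ J
E = γmc² = 1.7052 × 7.938×10¹⁷ = 1.354×10¹⁸ J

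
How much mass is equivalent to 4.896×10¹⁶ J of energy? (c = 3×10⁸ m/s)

From E = mc², we get m = E/c²
c² = (3×10⁸)² = 9×10¹⁶ m²/s²
m = 4.896×10¹⁶ / 9×10¹⁶ = 0.5440 kg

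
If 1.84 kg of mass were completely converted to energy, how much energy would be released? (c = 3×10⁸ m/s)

Using E = mc²:
c² = (3×10⁸)² = 9×10¹⁶ m²/s²
E = 1.84 × 9×10¹⁶ = 1.656×10¹⁷ J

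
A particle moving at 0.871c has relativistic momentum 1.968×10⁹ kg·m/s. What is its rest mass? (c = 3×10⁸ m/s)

γ = 1/√(1 - 0.871²) = 2.0355
v = 0.871 × 3×10⁸ = 2.613×10⁸ m/s
m = p/(γv) = 1.968×10⁹/(2.0355 × 2.613×10⁸) = 3.700 kg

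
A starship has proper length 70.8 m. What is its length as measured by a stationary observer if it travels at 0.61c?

Proper length L₀ = 70.8 m
γ = 1/√(1 - 0.61²) = 1.262
L = L₀/γ = 70.8/1.262 = 56.10 m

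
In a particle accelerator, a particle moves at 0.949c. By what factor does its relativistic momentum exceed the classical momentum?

p_rel = γmv, p_class = mv
Ratio = γ = 1/√(1 - 0.949²)
= 1/√(0.099399) = 3.172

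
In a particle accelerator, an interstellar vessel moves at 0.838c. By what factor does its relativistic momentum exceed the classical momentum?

p_rel = γmv, p_class = mv
Ratio = γ = 1/√(1 - 0.838²)
= 1/√(0.297756) = 1.833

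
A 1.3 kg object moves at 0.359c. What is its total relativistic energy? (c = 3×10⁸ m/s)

γ = 1/√(1 - 0.359²) = 1.0714
mc² = 1.3 × (3×10⁸)² = 1.170×10¹⁷ J
E = γmc² = 1.0714 × 1.170×10¹⁷ = 1.254×10¹⁷ J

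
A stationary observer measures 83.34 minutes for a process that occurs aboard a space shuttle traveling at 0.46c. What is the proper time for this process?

Dilated time Δt = 83.34 minutes
γ = 1/√(1 - 0.46²) = 1.1262
Δt₀ = Δt/γ = 83.34/1.1262 = 74.00 minutes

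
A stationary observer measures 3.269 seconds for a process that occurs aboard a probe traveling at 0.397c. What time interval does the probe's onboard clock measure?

Dilated time Δt = 3.269 seconds
γ = 1/√(1 - 0.397²) = 1.0895
Δt₀ = Δt/γ = 3.269/1.0895 = 3.000 seconds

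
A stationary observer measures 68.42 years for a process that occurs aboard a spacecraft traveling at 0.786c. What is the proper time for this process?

Dilated time Δt = 68.42 years
γ = 1/√(1 - 0.786²) = 1.6175
Δt₀ = Δt/γ = 68.42/1.6175 = 42.30 years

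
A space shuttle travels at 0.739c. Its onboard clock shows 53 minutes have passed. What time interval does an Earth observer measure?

Proper time Δt₀ = 53 minutes
γ = 1/√(1 - 0.739²) = 1.4843
Δt = γΔt₀ = 1.4843 × 53 = 78.67 minutes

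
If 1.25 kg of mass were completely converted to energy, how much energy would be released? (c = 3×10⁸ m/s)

Using E = mc²:
c² = (3×10⁸)² = 9×10¹⁶ m²/s²
E = 1.25 × 9×10¹⁶ = 1.125×10¹⁷ J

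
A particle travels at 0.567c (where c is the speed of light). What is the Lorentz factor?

v/c = 0.567, so (v/c)² = 0.321489
1 - (v/c)² = 0.678511
γ = 1/√(0.678511) = 1.214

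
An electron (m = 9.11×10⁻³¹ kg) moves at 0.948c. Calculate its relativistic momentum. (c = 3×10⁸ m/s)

γ = 1/√(1 - 0.948²) = 3.142
v = 0.948 × 3×10⁸ = 2.844×10⁸ m/s
p = γmv = 3.142 × 9.11×10⁻³¹ × 2.844×10⁸ = 8.141×10⁻²² kg·m/s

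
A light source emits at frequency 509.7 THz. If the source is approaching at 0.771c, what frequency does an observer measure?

β = v/c = 0.771
(1+β)/(1-β) = 1.771/0.229 = 7.734
Doppler factor = √(7.734) = 2.781
f_obs = 509.7 × 2.781 = 1417 THz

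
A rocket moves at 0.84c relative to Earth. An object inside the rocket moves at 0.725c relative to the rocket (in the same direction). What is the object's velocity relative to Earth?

u = (u' + v)/(1 + u'v/c²)
Numerator: 0.725 + 0.84 = 1.565
Denominator: 1 + 0.609 = 1.609
u = 1.565/1.609 = 0.9727c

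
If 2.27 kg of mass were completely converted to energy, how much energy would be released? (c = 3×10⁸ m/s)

Using E = mc²:
c² = (3×10⁸)² = 9×10¹⁶ m²/s²
E = 2.27 × 9×10¹⁶ = 2.043×10¹⁷ J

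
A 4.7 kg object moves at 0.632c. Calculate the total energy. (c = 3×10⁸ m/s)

γ = 1/√(1 - 0.632²) = 1.2904
mc² = 4.7 × (3×10⁸)² = 4.230×10¹⁷ J
E = γmc² = 1.2904 × 4.230×10¹⁷ = 5.458×10¹⁷ J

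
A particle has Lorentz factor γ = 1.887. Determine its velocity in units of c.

From γ = 1/√(1 - v²/c²):
1/γ² = 1/1.887² = 0.28084
v²/c² = 1 - 0.28084 = 0.71916
v/c = √(0.71916) = 0.8480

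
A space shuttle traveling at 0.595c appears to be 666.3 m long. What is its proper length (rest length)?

Contracted length L = 666.3 m
γ = 1/√(1 - 0.595²) = 1.2442
L₀ = γL = 1.2442 × 666.3 = 829.0 m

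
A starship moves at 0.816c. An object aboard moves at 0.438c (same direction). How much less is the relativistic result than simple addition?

Classical: u' + v = 0.438 + 0.816 = 1.254c
Relativistic: u = (0.438 + 0.816)/(1 + 0.357408) = 1.254/1.357408 = 0.9238c
Difference: 1.254 - 0.9238 = 0.3302c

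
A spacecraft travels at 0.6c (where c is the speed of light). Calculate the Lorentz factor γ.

v/c = 0.6, so (v/c)² = 0.36
1 - (v/c)² = 0.64
γ = 1/√(0.64) = 1.250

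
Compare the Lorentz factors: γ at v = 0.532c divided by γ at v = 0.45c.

γ₁ = 1/√(1 - 0.532²) = 1.1810
γ₂ = 1/√(1 - 0.45²) = 1.1198
γ₁/γ₂ = 1.1810/1.1198 = 1.055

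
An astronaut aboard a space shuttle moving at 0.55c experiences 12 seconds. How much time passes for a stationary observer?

Proper time Δt₀ = 12 seconds
γ = 1/√(1 - 0.55²) = 1.1974
Δt = γΔt₀ = 1.1974 × 12 = 14.37 seconds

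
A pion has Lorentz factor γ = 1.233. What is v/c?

From γ = 1/√(1 - v²/c²):
1/γ² = 1/1.233² = 0.6578
v²/c² = 1 - 0.6578 = 0.3422
v/c = √(0.3422) = 0.5850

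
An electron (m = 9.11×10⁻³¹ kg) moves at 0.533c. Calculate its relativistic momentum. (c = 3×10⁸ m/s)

γ = 1/√(1 - 0.533²) = 1.182
v = 0.533 × 3×10⁸ = 1.599×10⁸ m/s
p = γmv = 1.182 × 9.11×10⁻³¹ × 1.599×10⁸ = 1.722×10⁻²² kg·m/s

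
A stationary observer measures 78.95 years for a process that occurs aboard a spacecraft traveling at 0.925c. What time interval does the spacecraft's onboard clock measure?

Dilated time Δt = 78.95 years
γ = 1/√(1 - 0.925²) = 2.632
Δt₀ = Δt/γ = 78.95/2.632 = 30.00 years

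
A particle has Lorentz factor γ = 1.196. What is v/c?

From γ = 1/√(1 - v²/c²):
1/γ² = 1/1.196² = 0.6991
v²/c² = 1 - 0.6991 = 0.3009
v/c = √(0.3009) = 0.5485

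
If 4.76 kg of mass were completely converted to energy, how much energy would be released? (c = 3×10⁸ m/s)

Using E = mc²:
c² = (3×10⁸)² = 9×10¹⁶ m²/s²
E = 4.76 × 9×10¹⁶ = 4.284×10¹⁷ J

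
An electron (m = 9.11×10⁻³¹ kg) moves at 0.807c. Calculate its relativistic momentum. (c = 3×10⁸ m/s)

γ = 1/√(1 - 0.807²) = 1.6933
v = 0.807 × 3×10⁸ = 2.421×10⁸ m/s
p = γmv = 1.6933 × 9.11×10⁻³¹ × 2.421×10⁸ = 3.735×10⁻²² kg·m/s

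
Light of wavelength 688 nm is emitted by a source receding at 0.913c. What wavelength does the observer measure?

β = 0.913
Wavelength Doppler factor = √(1.913/0.087) = √(21.99) = 4.689
λ_obs = 688 × 4.689 = 3226 nm (redshift)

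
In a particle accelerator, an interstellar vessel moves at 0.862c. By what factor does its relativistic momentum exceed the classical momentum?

p_rel = γmv, p_class = mv
Ratio = γ = 1/√(1 - 0.862²)
= 1/√(0.256956) = 1.973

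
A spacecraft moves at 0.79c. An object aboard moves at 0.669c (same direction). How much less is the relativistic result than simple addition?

Classical: u' + v = 0.669 + 0.79 = 1.459c
Relativistic: u = (0.669 + 0.79)/(1 + 0.52851) = 1.459/1.52851 = 0.9545c
Difference: 1.459 - 0.9545 = 0.5045c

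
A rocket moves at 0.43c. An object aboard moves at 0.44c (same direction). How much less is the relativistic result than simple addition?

Classical: u' + v = 0.44 + 0.43 = 0.87c
Relativistic: u = (0.44 + 0.43)/(1 + 0.1892) = 0.87/1.1892 = 0.7316c
Difference: 0.87 - 0.7316 = 0.1384c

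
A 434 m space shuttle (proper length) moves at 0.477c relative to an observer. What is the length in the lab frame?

Proper length L₀ = 434 m
γ = 1/√(1 - 0.477²) = 1.138
L = L₀/γ = 434/1.138 = 381.4 m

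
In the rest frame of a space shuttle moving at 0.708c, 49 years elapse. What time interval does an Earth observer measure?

Proper time Δt₀ = 49 years
γ = 1/√(1 - 0.708²) = 1.416
Δt = γΔt₀ = 1.416 × 49 = 69.38 years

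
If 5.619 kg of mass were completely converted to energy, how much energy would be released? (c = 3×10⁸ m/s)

Using E = mc²:
c² = (3×10⁸)² = 9×10¹⁶ m²/s²
E = 5.619 × 9×10¹⁶ = 5.057×10¹⁷ J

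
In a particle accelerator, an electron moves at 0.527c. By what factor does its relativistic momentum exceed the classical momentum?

p_rel = γmv, p_class = mv
Ratio = γ = 1/√(1 - 0.527²)
= 1/√(0.722271) = 1.177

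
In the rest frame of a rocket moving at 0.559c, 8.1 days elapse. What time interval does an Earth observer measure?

Proper time Δt₀ = 8.1 days
γ = 1/√(1 - 0.559²) = 1.206
Δt = γΔt₀ = 1.206 × 8.1 = 9.769 days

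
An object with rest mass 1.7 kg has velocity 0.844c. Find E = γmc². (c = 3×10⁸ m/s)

γ = 1/√(1 - 0.844²) = 1.8645
mc² = 1.7 × (3×10⁸)² = 1.530×10¹⁷ J
E = γmc² = 1.8645 × 1.530×10¹⁷ = 2.853×10¹⁷ J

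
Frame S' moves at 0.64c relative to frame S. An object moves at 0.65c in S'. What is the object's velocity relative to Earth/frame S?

u = (u' + v)/(1 + u'v/c²)
Numerator: 0.65 + 0.64 = 1.29
Denominator: 1 + 0.416 = 1.416
u = 1.29/1.416 = 0.9110c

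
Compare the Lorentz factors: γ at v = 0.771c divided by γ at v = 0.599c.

γ₁ = 1/√(1 - 0.771²) = 1.570
γ₂ = 1/√(1 - 0.599²) = 1.249
γ₁/γ₂ = 1.570/1.249 = 1.257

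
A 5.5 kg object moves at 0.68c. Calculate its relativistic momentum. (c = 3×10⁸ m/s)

γ = 1/√(1 - 0.68²) = 1.364
v = 0.68 × 3×10⁸ = 2.040×10⁸ m/s
p = γmv = 1.364 × 5.5 × 2.040×10⁸ = 1.530×10⁹ kg·m/s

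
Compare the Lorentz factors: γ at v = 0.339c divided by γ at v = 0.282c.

γ₁ = 1/√(1 - 0.339²) = 1.063
γ₂ = 1/√(1 - 0.282²) = 1.042
γ₁/γ₂ = 1.063/1.042 = 1.020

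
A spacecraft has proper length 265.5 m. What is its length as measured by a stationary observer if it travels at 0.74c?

Proper length L₀ = 265.5 m
γ = 1/√(1 - 0.74²) = 1.4868
L = L₀/γ = 265.5/1.4868 = 178.6 m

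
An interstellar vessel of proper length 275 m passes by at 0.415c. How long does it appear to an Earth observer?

Proper length L₀ = 275 m
γ = 1/√(1 - 0.415²) = 1.099
L = L₀/γ = 275/1.099 = 250.2 m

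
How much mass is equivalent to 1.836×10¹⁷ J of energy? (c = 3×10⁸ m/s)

From E = mc², we get m = E/c²
c² = (3×10⁸)² = 9×10¹⁶ m²/s²
m = 1.836×10¹⁷ / 9×10¹⁶ = 2.040 kg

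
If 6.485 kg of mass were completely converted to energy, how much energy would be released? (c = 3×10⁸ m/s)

Using E = mc²:
c² = (3×10⁸)² = 9×10¹⁶ m²/s²
E = 6.485 × 9×10¹⁶ = 5.837×10¹⁷ J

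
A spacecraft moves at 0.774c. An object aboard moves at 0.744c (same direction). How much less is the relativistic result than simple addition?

Classical: u' + v = 0.744 + 0.774 = 1.518c
Relativistic: u = (0.744 + 0.774)/(1 + 0.575856) = 1.518/1.575856 = 0.9633c
Difference: 1.518 - 0.9633 = 0.5547c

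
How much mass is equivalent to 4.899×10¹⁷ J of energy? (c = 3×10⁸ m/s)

From E = mc², we get m = E/c²
c² = (3×10⁸)² = 9×10¹⁶ m²/s²
m = 4.899×10¹⁷ / 9×10¹⁶ = 5.443 kg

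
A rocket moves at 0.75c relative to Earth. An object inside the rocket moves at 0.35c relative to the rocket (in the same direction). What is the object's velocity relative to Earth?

u = (u' + v)/(1 + u'v/c²)
Numerator: 0.35 + 0.75 = 1.1
Denominator: 1 + 0.2625 = 1.2625
u = 1.1/1.2625 = 0.8713c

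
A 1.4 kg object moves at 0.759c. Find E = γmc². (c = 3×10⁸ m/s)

γ = 1/√(1 - 0.759²) = 1.536
mc² = 1.4 × (3×10⁸)² = 1.260×10¹⁷ J
E = γmc² = 1.536 × 1.260×10¹⁷ = 1.935×10¹⁷ J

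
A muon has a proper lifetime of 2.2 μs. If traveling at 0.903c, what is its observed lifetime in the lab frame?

Proper lifetime τ₀ = 2.2 μs
γ = 1/√(1 - 0.903²) = 2.3275
τ = γτ₀ = 2.3275 × 2.2 μs = 5.121 μs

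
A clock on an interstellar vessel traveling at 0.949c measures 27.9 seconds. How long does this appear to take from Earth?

Proper time Δt₀ = 27.9 seconds
γ = 1/√(1 - 0.949²) = 3.1718
Δt = γΔt₀ = 3.1718 × 27.9 = 88.49 seconds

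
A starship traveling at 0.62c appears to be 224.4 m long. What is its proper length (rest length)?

Contracted length L = 224.4 m
γ = 1/√(1 - 0.62²) = 1.2745
L₀ = γL = 1.2745 × 224.4 = 286.0 m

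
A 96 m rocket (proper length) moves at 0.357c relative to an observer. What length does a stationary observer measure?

Proper length L₀ = 96 m
γ = 1/√(1 - 0.357²) = 1.07054
L = L₀/γ = 96/1.07054 = 89.67 m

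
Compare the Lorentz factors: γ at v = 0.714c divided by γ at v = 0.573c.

γ₁ = 1/√(1 - 0.714²) = 1.4283
γ₂ = 1/√(1 - 0.573²) = 1.2202
γ₁/γ₂ = 1.4283/1.2202 = 1.171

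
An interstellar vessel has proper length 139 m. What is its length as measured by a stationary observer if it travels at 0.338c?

Proper length L₀ = 139 m
γ = 1/√(1 - 0.338²) = 1.063
L = L₀/γ = 139/1.063 = 130.8 m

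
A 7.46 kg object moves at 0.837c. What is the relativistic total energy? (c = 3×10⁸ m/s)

γ = 1/√(1 - 0.837²) = 1.827
mc² = 7.46 × (3×10⁸)² = 6.714×10¹⁷ J
E = γmc² = 1.827 × 6.714×10¹⁷ = 1.227×10¹⁸ J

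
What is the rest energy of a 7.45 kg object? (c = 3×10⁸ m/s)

c² = (3×10⁸)² = 9.000×10¹⁶ m²/s²
E₀ = mc² = 7.45 × 9.000×10¹⁶ = 6.705×10¹⁷ J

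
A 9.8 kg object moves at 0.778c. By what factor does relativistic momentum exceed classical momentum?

p_rel = γmv, p_class = mv
Ratio = γ = 1/√(1 - 0.778²) = 1.592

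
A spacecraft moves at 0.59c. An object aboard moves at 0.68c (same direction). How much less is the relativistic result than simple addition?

Classical: u' + v = 0.68 + 0.59 = 1.27c
Relativistic: u = (0.68 + 0.59)/(1 + 0.4012) = 1.27/1.4012 = 0.9064c
Difference: 1.27 - 0.9064 = 0.3636c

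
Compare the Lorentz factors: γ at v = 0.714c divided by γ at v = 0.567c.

γ₁ = 1/√(1 - 0.714²) = 1.428
γ₂ = 1/√(1 - 0.567²) = 1.214
γ₁/γ₂ = 1.428/1.214 = 1.176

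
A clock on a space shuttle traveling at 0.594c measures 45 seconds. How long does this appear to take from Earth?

Proper time Δt₀ = 45 seconds
γ = 1/√(1 - 0.594²) = 1.243
Δt = γΔt₀ = 1.243 × 45 = 55.94 seconds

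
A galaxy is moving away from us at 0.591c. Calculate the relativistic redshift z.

β = 0.591
(1+β)/(1-β) = 1.591/0.409 = 3.890
√(3.890) = 1.9723
z = 1.9723 - 1 = 0.9723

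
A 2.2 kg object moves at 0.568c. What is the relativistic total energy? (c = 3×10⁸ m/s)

γ = 1/√(1 - 0.568²) = 1.215
mc² = 2.2 × (3×10⁸)² = 1.980×10¹⁷ J
E = γmc² = 1.215 × 1.980×10¹⁷ = 2.406×10¹⁷ J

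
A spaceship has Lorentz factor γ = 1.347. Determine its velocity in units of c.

From γ = 1/√(1 - v²/c²):
1/γ² = 1/1.347² = 0.5511
v²/c² = 1 - 0.5511 = 0.4489
v/c = √(0.4489) = 0.6700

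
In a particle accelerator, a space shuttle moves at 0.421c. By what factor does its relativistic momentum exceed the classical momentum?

p_rel = γmv, p_class = mv
Ratio = γ = 1/√(1 - 0.421²)
= 1/√(0.822759) = 1.102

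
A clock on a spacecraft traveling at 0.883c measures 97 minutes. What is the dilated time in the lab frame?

Proper time Δt₀ = 97 minutes
γ = 1/√(1 - 0.883²) = 2.131
Δt = γΔt₀ = 2.131 × 97 = 206.7 minutes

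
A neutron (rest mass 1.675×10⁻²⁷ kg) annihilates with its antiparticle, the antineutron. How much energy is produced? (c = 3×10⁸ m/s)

Both particles have the same rest mass, so total mass = 2m
E = 2m·c² = 2 × 1.675×10⁻²⁷ × (3×10⁸)²
= 2 × 1.675×10⁻²⁷ × 9×10¹⁶
= 3.015×10⁻¹⁰ J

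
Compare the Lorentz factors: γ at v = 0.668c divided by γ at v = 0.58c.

γ₁ = 1/√(1 - 0.668²) = 1.3438
γ₂ = 1/√(1 - 0.58²) = 1.2276
γ₁/γ₂ = 1.3438/1.2276 = 1.095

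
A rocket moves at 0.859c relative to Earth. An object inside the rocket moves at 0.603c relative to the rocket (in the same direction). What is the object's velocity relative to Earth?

u = (u' + v)/(1 + u'v/c²)
Numerator: 0.603 + 0.859 = 1.462
Denominator: 1 + 0.517977 = 1.517977
u = 1.462/1.517977 = 0.9631c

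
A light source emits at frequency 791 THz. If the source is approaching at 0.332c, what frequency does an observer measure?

β = v/c = 0.332
(1+β)/(1-β) = 1.332/0.668 = 1.994
Doppler factor = √(1.994) = 1.412
f_obs = 791 × 1.412 = 1117 THz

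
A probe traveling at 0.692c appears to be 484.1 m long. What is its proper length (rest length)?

Contracted length L = 484.1 m
γ = 1/√(1 - 0.692²) = 1.3852
L₀ = γL = 1.3852 × 484.1 = 670.6 m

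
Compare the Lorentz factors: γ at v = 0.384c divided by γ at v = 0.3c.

γ₁ = 1/√(1 - 0.384²) = 1.083
γ₂ = 1/√(1 - 0.3²) = 1.048
γ₁/γ₂ = 1.083/1.048 = 1.033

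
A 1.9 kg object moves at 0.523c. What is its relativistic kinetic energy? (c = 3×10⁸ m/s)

γ = 1/√(1 - 0.523²) = 1.1733
γ - 1 = 0.1733
KE = (γ-1)mc² = 0.1733 × 1.9 × (3×10⁸)² = 2.963×10¹⁶ J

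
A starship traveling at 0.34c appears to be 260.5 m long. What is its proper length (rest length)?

Contracted length L = 260.5 m
γ = 1/√(1 - 0.34²) = 1.0633
L₀ = γL = 1.0633 × 260.5 = 277.0 m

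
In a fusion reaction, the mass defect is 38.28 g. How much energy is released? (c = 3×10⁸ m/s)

Convert mass defect: Δm = 38.28 g = 0.03828 kg
E = Δm·c² = 0.03828 × (3×10⁸)²
= 0.03828 × 9×10¹⁶ = 3.445×10¹⁵ J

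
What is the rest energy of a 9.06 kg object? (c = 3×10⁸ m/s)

c² = (3×10⁸)² = 9.000×10¹⁶ m²/s²
E₀ = mc² = 9.06 × 9.000×10¹⁶ = 8.154×10¹⁷ J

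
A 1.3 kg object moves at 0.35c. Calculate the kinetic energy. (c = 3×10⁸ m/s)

γ = 1/√(1 - 0.35²) = 1.06752
γ - 1 = 0.06752
KE = (γ-1)mc² = 0.06752 × 1.3 × (3×10⁸)² = 7.900×10¹⁵ J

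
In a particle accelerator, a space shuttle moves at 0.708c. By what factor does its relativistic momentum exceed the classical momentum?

p_rel = γmv, p_class = mv
Ratio = γ = 1/√(1 - 0.708²)
= 1/√(0.498736) = 1.416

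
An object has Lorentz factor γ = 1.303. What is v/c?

From γ = 1/√(1 - v²/c²):
1/γ² = 1/1.303² = 0.5890
v²/c² = 1 - 0.5890 = 0.4110
v/c = √(0.4110) = 0.6411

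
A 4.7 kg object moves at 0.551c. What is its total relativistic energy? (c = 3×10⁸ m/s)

γ = 1/√(1 - 0.551²) = 1.1983
mc² = 4.7 × (3×10⁸)² = 4.230×10¹⁷ J
E = γmc² = 1.1983 × 4.230×10¹⁷ = 5.069×10¹⁷ J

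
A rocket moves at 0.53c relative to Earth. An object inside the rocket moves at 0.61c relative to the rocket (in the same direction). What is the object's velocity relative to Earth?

u = (u' + v)/(1 + u'v/c²)
Numerator: 0.61 + 0.53 = 1.14
Denominator: 1 + 0.3233 = 1.3233
u = 1.14/1.3233 = 0.8615c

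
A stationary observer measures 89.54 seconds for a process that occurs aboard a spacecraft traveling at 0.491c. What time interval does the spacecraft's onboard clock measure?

Dilated time Δt = 89.54 seconds
γ = 1/√(1 - 0.491²) = 1.148
Δt₀ = Δt/γ = 89.54/1.148 = 78.00 seconds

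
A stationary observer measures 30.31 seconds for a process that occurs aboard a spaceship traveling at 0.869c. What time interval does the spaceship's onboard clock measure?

Dilated time Δt = 30.31 seconds
γ = 1/√(1 - 0.869²) = 2.021
Δt₀ = Δt/γ = 30.31/2.021 = 15.00 seconds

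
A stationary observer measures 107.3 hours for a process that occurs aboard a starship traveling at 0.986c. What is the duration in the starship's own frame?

Dilated time Δt = 107.3 hours
γ = 1/√(1 - 0.986²) = 5.997
Δt₀ = Δt/γ = 107.3/5.997 = 17.89 hours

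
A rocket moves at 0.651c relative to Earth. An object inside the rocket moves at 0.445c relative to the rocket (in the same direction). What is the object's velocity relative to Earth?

u = (u' + v)/(1 + u'v/c²)
Numerator: 0.445 + 0.651 = 1.096
Denominator: 1 + 0.289695 = 1.289695
u = 1.096/1.289695 = 0.8498c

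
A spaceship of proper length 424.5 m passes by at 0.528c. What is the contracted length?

Proper length L₀ = 424.5 m
γ = 1/√(1 - 0.528²) = 1.1775
L = L₀/γ = 424.5/1.1775 = 360.5 m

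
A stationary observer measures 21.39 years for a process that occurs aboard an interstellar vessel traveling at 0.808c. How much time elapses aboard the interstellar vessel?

Dilated time Δt = 21.39 years
γ = 1/√(1 - 0.808²) = 1.697
Δt₀ = Δt/γ = 21.39/1.697 = 12.60 years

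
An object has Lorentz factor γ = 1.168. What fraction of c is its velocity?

From γ = 1/√(1 - v²/c²):
1/γ² = 1/1.168² = 0.7330
v²/c² = 1 - 0.7330 = 0.2670
v/c = √(0.2670) = 0.5167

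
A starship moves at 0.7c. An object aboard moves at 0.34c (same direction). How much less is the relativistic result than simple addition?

Classical: u' + v = 0.34 + 0.7 = 1.04c
Relativistic: u = (0.34 + 0.7)/(1 + 0.238) = 1.04/1.238 = 0.8401c
Difference: 1.04 - 0.8401 = 0.1999c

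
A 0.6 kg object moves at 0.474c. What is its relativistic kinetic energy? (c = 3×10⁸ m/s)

γ = 1/√(1 - 0.474²) = 1.13569
γ - 1 = 0.13569
KE = (γ-1)mc² = 0.13569 × 0.6 × (3×10⁸)² = 7.327×10¹⁵ J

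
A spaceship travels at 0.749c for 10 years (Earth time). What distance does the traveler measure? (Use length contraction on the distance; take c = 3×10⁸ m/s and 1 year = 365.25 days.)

Earth distance: d = v × t = 0.749c × 10 yr = 7.0910×10¹⁶ m
γ = 1.5093
d' = d/γ = 7.0910×10¹⁶/1.5093 = 4.698×10¹⁶ m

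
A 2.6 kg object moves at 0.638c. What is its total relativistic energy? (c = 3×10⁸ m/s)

γ = 1/√(1 - 0.638²) = 1.2986
mc² = 2.6 × (3×10⁸)² = 2.340×10¹⁷ J
E = γmc² = 1.2986 × 2.340×10¹⁷ = 3.039×10¹⁷ J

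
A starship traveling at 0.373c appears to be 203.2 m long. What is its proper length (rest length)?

Contracted length L = 203.2 m
γ = 1/√(1 - 0.373²) = 1.078
L₀ = γL = 1.078 × 203.2 = 219.0 m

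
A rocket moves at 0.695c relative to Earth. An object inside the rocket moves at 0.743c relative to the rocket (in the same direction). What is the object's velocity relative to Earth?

u = (u' + v)/(1 + u'v/c²)
Numerator: 0.743 + 0.695 = 1.438
Denominator: 1 + 0.516385 = 1.516385
u = 1.438/1.516385 = 0.9483c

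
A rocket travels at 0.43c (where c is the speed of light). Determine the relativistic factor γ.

v/c = 0.43, so (v/c)² = 0.1849
1 - (v/c)² = 0.8151
γ = 1/√(0.8151) = 1.108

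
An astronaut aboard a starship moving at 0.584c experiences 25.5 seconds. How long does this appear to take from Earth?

Proper time Δt₀ = 25.5 seconds
γ = 1/√(1 - 0.584²) = 1.2319
Δt = γΔt₀ = 1.2319 × 25.5 = 31.41 seconds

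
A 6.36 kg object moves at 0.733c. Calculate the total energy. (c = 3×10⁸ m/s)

γ = 1/√(1 - 0.733²) = 1.4701
mc² = 6.36 × (3×10⁸)² = 5.724×10¹⁷ J
E = γmc² = 1.4701 × 5.724×10¹⁷ = 8.415×10¹⁷ J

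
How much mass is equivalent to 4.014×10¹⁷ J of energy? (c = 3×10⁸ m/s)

From E = mc², we get m = E/c²
c² = (3×10⁸)² = 9×10¹⁶ m²/s²
m = 4.014×10¹⁷ / 9×10¹⁶ = 4.460 kg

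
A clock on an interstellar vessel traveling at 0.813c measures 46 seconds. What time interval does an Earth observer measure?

Proper time Δt₀ = 46 seconds
γ = 1/√(1 - 0.813²) = 1.7174
Δt = γΔt₀ = 1.7174 × 46 = 79.00 seconds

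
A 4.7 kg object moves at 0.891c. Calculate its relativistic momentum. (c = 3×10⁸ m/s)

γ = 1/√(1 - 0.891²) = 2.2026
v = 0.891 × 3×10⁸ = 2.673×10⁸ m/s
p = γmv = 2.2026 × 4.7 × 2.673×10⁸ = 2.767×10⁹ kg·m/s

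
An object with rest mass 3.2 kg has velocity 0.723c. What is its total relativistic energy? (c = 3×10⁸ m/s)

γ = 1/√(1 - 0.723²) = 1.4475
mc² = 3.2 × (3×10⁸)² = 2.880×10¹⁷ J
E = γmc² = 1.4475 × 2.880×10¹⁷ = 4.169×10¹⁷ J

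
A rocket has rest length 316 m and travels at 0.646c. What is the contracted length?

Proper length L₀ = 316 m
γ = 1/√(1 - 0.646²) = 1.310
L = L₀/γ = 316/1.310 = 241.2 m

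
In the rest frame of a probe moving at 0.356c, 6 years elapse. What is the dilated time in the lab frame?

Proper time Δt₀ = 6 years
γ = 1/√(1 - 0.356²) = 1.0701
Δt = γΔt₀ = 1.0701 × 6 = 6.421 years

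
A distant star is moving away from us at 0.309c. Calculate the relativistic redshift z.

β = 0.309
(1+β)/(1-β) = 1.309/0.691 = 1.8944
√(1.8944) = 1.3764
z = 1.3764 - 1 = 0.3764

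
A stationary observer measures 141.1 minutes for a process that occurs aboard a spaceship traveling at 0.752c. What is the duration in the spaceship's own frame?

Dilated time Δt = 141.1 minutes
γ = 1/√(1 - 0.752²) = 1.517
Δt₀ = Δt/γ = 141.1/1.517 = 93.01 minutes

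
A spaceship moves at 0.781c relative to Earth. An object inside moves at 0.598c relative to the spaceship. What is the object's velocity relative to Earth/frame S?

u = (u' + v)/(1 + u'v/c²)
Numerator: 0.598 + 0.781 = 1.379
Denominator: 1 + 0.467038 = 1.467038
u = 1.379/1.467038 = 0.9400c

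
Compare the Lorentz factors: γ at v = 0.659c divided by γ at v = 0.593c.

γ₁ = 1/√(1 - 0.659²) = 1.330
γ₂ = 1/√(1 - 0.593²) = 1.242
γ₁/γ₂ = 1.330/1.242 = 1.071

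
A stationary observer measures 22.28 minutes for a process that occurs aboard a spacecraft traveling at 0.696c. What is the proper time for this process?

Dilated time Δt = 22.28 minutes
γ = 1/√(1 - 0.696²) = 1.3927
Δt₀ = Δt/γ = 22.28/1.3927 = 16.00 minutes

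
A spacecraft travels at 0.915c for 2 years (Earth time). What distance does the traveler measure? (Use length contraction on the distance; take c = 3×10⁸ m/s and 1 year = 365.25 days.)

Earth distance: d = v × t = 0.915c × 2 yr = 1.7325×10¹⁶ m
γ = 2.4786
d' = d/γ = 1.7325×10¹⁶/2.4786 = 6.990×10¹⁵ m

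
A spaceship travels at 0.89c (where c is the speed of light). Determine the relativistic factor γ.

v/c = 0.89, so (v/c)² = 0.7921
1 - (v/c)² = 0.2079
γ = 1/√(0.2079) = 2.193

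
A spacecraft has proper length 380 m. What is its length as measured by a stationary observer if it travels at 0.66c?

Proper length L₀ = 380 m
γ = 1/√(1 - 0.66²) = 1.331
L = L₀/γ = 380/1.331 = 285.5 m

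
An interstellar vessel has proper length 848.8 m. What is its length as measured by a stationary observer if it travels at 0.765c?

Proper length L₀ = 848.8 m
γ = 1/√(1 - 0.765²) = 1.5527
L = L₀/γ = 848.8/1.5527 = 546.7 m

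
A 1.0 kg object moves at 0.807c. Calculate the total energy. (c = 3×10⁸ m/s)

γ = 1/√(1 - 0.807²) = 1.693
mc² = 1.0 × (3×10⁸)² = 9.000×10¹⁶ J
E = γmc² = 1.693 × 9.000×10¹⁶ = 1.524×10¹⁷ J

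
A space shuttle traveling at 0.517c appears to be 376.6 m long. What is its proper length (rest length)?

Contracted length L = 376.6 m
γ = 1/√(1 - 0.517²) = 1.16824
L₀ = γL = 1.16824 × 376.6 = 440.0 m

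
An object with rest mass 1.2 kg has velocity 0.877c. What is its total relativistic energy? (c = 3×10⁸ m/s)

γ = 1/√(1 - 0.877²) = 2.0812
mc² = 1.2 × (3×10⁸)² = 1.080×10¹⁷ J
E = γmc² = 2.0812 × 1.080×10¹⁷ = 2.248×10¹⁷ J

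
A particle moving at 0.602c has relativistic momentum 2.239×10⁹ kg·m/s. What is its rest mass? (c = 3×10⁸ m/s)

γ = 1/√(1 - 0.602²) = 1.2524
v = 0.602 × 3×10⁸ = 1.806×10⁸ m/s
m = p/(γv) = 2.239×10⁹/(1.2524 × 1.806×10⁸) = 9.899 kg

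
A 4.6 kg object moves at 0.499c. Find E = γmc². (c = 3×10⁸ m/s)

γ = 1/√(1 - 0.499²) = 1.1539
mc² = 4.6 × (3×10⁸)² = 4.140×10¹⁷ J
E = γmc² = 1.1539 × 4.140×10¹⁷ = 4.777×10¹⁷ J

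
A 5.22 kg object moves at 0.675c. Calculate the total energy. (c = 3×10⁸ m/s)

γ = 1/√(1 - 0.675²) = 1.3553
mc² = 5.22 × (3×10⁸)² = 4.698×10¹⁷ J
E = γmc² = 1.3553 × 4.698×10¹⁷ = 6.367×10¹⁷ J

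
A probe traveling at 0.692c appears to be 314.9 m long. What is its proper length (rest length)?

Contracted length L = 314.9 m
γ = 1/√(1 - 0.692²) = 1.3852
L₀ = γL = 1.3852 × 314.9 = 436.2 m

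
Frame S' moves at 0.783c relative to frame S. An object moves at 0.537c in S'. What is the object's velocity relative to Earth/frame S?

u = (u' + v)/(1 + u'v/c²)
Numerator: 0.537 + 0.783 = 1.32
Denominator: 1 + 0.420471 = 1.420471
u = 1.32/1.420471 = 0.9293c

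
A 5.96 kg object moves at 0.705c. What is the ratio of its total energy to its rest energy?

E = γmc², E₀ = mc²
E/E₀ = γ = 1/√(1 - 0.705²) = 1.410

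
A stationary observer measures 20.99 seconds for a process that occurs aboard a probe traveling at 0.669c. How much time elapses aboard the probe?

Dilated time Δt = 20.99 seconds
γ = 1/√(1 - 0.669²) = 1.3454
Δt₀ = Δt/γ = 20.99/1.3454 = 15.60 seconds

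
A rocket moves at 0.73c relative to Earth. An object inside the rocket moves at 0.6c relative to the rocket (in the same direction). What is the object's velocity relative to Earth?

u = (u' + v)/(1 + u'v/c²)
Numerator: 0.6 + 0.73 = 1.33
Denominator: 1 + 0.438 = 1.438
u = 1.33/1.438 = 0.9249c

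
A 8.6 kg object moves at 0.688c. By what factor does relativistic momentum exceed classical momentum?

p_rel = γmv, p_class = mv
Ratio = γ = 1/√(1 - 0.688²) = 1.378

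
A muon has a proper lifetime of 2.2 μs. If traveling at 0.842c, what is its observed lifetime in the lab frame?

Proper lifetime τ₀ = 2.2 μs
γ = 1/√(1 - 0.842²) = 1.8536
τ = γτ₀ = 1.8536 × 2.2 μs = 4.078 μs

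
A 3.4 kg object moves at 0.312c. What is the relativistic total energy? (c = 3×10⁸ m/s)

γ = 1/√(1 - 0.312²) = 1.0525
mc² = 3.4 × (3×10⁸)² = 3.060×10¹⁷ J
E = γmc² = 1.0525 × 3.060×10¹⁷ = 3.221×10¹⁷ J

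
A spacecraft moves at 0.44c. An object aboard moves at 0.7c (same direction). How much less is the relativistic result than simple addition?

Classical: u' + v = 0.7 + 0.44 = 1.14c
Relativistic: u = (0.7 + 0.44)/(1 + 0.308) = 1.14/1.308 = 0.8716c
Difference: 1.14 - 0.8716 = 0.2684c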